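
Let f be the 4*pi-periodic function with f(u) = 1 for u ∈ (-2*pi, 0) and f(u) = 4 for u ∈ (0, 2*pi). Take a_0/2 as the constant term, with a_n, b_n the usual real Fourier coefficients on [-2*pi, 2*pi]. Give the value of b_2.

b_2 = (1/(2*pi)) ∫_{-2*pi}^{2*pi} f(u) sin(u) du.
Split the integral at the breakpoints.
Directly, an antiderivative of (1) sin(u) is -cos(u); evaluating from -2*pi to 0: ∫_{-2*pi}^{0} (1) sin(u) du = (-1) - (-1) = 0.
Directly, an antiderivative of (4) sin(u) is -4*cos(u); evaluating from 0 to 2*pi: ∫_{0}^{2*pi} (4) sin(u) du = (-4) - (-4) = 0.
Summing the pieces and multiplying by (1/(2*pi)) gives b_2 = 0.

0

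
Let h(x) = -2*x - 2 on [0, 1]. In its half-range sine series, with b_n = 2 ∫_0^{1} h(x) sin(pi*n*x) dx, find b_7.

b_7 = 2 ∫_0^{1} (-2*x - 2) sin(7*pi*x) dx.
Integrating by parts (boundary term plus one more integral), an antiderivative of (-2*x - 2) sin(7*pi*x) is 2*x*cos(7*pi*x)/(7*pi) - 2*sin(7*pi*x)/(49*pi**2) + 2*cos(7*pi*x)/(7*pi); evaluating from 0 to 1: ∫_{0}^{1} (-2*x - 2) sin(7*pi*x) dx = (-4/(7*pi)) - (2/(7*pi)) = -6/(7*pi).
Hence b_7 = 2·(-6/(7*pi)) = -12/(7*pi).

-12/(7*pi)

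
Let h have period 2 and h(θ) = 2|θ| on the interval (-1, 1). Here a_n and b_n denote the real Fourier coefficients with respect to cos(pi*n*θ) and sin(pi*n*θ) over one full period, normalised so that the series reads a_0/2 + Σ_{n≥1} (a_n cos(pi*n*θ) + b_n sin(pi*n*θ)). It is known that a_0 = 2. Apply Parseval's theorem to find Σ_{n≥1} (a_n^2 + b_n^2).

Parseval: a_0^2/2 + Σ_{n≥1} (a_n^2+b_n^2) = ∫_{-1}^{1} h(θ)^2 dθ = 8/3.
Subtract a_0^2/2 = 2: Σ (a_n^2+b_n^2) = 2/3.

2/3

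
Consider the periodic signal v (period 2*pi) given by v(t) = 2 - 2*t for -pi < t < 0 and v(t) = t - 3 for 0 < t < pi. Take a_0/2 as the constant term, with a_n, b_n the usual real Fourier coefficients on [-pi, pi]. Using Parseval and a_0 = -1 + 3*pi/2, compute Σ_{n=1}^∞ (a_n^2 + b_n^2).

13*pi**2/24 + 5*pi/2 + 25/2

Parseval: a_0^2/2 + Σ_{n≥1} (a_n^2+b_n^2) = 1/pi ∫_{-pi}^{pi} v(t)^2 dt = pi + 13 + 5*pi**2/3.
Subtract a_0^2/2 = (2 - 3*pi)**2/8: Σ (a_n^2+b_n^2) = 13*pi**2/24 + 5*pi/2 + 25/2.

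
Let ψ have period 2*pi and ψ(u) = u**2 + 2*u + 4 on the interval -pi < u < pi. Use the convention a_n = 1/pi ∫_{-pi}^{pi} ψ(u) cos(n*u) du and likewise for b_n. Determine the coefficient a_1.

a_1 = 1/pi ∫_{-pi}^{pi} ψ(u) cos(u) du.
Integrating by parts twice (tabular method), an antiderivative of (u**2 + 2*u + 4) cos(u) is u**2*sin(u) + 2*u*sin(u) + 2*u*cos(u) + 2*sin(u) + 2*cos(u); evaluating from -pi to pi: ∫_{-pi}^{pi} (u**2 + 2*u + 4) cos(u) du = (-2*pi - 2) - (-2 + 2*pi) = -4*pi.
Hence a_1 = (1/pi)·(-4*pi) = -4.

-4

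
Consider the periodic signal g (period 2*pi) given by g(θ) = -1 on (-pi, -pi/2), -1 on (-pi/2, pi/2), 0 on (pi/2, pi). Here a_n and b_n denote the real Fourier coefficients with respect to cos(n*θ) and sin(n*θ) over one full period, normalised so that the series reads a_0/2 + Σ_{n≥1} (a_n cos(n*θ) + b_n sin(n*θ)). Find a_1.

-1/pi

a_1 = 1/pi ∫_{-pi}^{pi} g(θ) cos(θ) dθ.
Split the integral at the breakpoints.
Directly, an antiderivative of (-1) cos(θ) is -sin(θ); evaluating from -pi to -pi/2: ∫_{-pi}^{-pi/2} (-1) cos(θ) dθ = (1) - (0) = 1.
Directly, an antiderivative of (-1) cos(θ) is -sin(θ); evaluating from -pi/2 to pi/2: ∫_{-pi/2}^{pi/2} (-1) cos(θ) dθ = (-1) - (1) = -2.
∫_{pi/2}^{pi} (0) cos(θ) dθ = 0.
Summing the pieces and multiplying by (1/pi) gives a_1 = -1/pi.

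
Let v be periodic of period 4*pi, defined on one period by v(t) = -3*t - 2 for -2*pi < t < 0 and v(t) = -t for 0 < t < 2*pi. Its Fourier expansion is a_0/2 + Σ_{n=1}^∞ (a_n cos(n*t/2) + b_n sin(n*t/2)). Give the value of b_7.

b_7 = (1/(2*pi)) ∫_{-2*pi}^{2*pi} v(t) sin(7*t/2) dt.
Split the integral at the breakpoints.
Integrating by parts (boundary term plus one more integral), an antiderivative of (-3*t - 2) sin(7*t/2) is 6*t*cos(7*t/2)/7 - 12*sin(7*t/2)/49 + 4*cos(7*t/2)/7; evaluating from -2*pi to 0: ∫_{-2*pi}^{0} (-3*t - 2) sin(7*t/2) dt = (4/7) - (-4/7 + 12*pi/7) = 8/7 - 12*pi/7.
Integrating by parts (boundary term plus one more integral), an antiderivative of (-t) sin(7*t/2) is 2*t*cos(7*t/2)/7 - 4*sin(7*t/2)/49; evaluating from 0 to 2*pi: ∫_{0}^{2*pi} (-t) sin(7*t/2) dt = (-4*pi/7) - (0) = -4*pi/7.
Summing the pieces and multiplying by (1/(2*pi)) gives b_7 = 4*(1 - 2*pi)/(7*pi).

4*(1 - 2*pi)/(7*pi)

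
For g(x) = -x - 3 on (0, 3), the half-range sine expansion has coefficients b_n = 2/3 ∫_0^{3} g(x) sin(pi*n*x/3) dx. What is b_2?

3/pi

b_2 = 2/3 ∫_0^{3} (-x - 3) sin(2*pi*x/3) dx.
Integrating by parts (boundary term plus one more integral), an antiderivative of (-x - 3) sin(2*pi*x/3) is 3*x*cos(2*pi*x/3)/(2*pi) - 9*sin(2*pi*x/3)/(4*pi**2) + 9*cos(2*pi*x/3)/(2*pi); evaluating from 0 to 3: ∫_{0}^{3} (-x - 3) sin(2*pi*x/3) dx = (9/pi) - (9/(2*pi)) = 9/(2*pi).
Hence b_2 = (2/3)·(9/(2*pi)) = 3/pi.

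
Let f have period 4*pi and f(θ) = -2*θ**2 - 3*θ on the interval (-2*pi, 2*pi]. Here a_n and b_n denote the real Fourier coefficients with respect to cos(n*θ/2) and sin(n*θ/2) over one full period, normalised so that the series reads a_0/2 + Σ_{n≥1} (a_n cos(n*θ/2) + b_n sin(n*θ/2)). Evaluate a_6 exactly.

a_6 = (1/(2*pi)) ∫_{-2*pi}^{2*pi} f(θ) cos(3*θ) dθ.
Integrating by parts twice (tabular method), an antiderivative of (-2*θ**2 - 3*θ) cos(3*θ) is -2*θ**2*sin(3*θ)/3 - θ*sin(3*θ) - 4*θ*cos(3*θ)/9 + 4*sin(3*θ)/27 - cos(3*θ)/3; evaluating from -2*pi to 2*pi: ∫_{-2*pi}^{2*pi} (-2*θ**2 - 3*θ) cos(3*θ) dθ = (-8*pi/9 - 1/3) - (-1/3 + 8*pi/9) = -16*pi/9.
Hence a_6 = (1/(2*pi))·(-16*pi/9) = -8/9.

-8/9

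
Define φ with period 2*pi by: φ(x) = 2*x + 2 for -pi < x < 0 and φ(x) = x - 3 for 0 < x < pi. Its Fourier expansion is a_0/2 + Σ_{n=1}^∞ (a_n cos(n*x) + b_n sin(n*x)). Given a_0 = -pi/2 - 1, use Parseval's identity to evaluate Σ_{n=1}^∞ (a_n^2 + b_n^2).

Parseval: a_0^2/2 + Σ_{n≥1} (a_n^2+b_n^2) = 1/pi ∫_{-pi}^{pi} φ(x)^2 dx = -7*pi + 13 + 5*pi**2/3.
Subtract a_0^2/2 = (2 + pi)**2/8: Σ (a_n^2+b_n^2) = -15*pi/2 + 25/2 + 37*pi**2/24.

-15*pi/2 + 25/2 + 37*pi**2/24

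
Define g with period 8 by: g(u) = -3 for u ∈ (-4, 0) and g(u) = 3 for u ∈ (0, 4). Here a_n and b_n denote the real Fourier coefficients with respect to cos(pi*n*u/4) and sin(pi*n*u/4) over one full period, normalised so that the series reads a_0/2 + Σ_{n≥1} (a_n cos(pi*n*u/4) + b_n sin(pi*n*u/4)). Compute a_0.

0

a_0 = 1/4 ∫_{-4}^{4} g(u) du = 1/4 · (0) = 0.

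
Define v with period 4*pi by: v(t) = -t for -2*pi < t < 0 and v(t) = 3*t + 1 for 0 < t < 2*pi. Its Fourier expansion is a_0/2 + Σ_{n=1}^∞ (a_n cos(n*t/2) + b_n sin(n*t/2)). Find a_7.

-16/(49*pi)

a_7 = (1/(2*pi)) ∫_{-2*pi}^{2*pi} v(t) cos(7*t/2) dt.
Split the integral at the breakpoints.
Integrating by parts (boundary term plus one more integral), an antiderivative of (-t) cos(7*t/2) is -2*t*sin(7*t/2)/7 - 4*cos(7*t/2)/49; evaluating from -2*pi to 0: ∫_{-2*pi}^{0} (-t) cos(7*t/2) dt = (-4/49) - (4/49) = -8/49.
Integrating by parts (boundary term plus one more integral), an antiderivative of (3*t + 1) cos(7*t/2) is 6*t*sin(7*t/2)/7 + 2*sin(7*t/2)/7 + 12*cos(7*t/2)/49; evaluating from 0 to 2*pi: ∫_{0}^{2*pi} (3*t + 1) cos(7*t/2) dt = (-12/49) - (12/49) = -24/49.
Summing the pieces and multiplying by (1/(2*pi)) gives a_7 = -16/(49*pi).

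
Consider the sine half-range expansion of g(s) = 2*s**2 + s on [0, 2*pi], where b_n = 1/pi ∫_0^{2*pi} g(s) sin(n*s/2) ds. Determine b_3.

b_3 = 1/pi ∫_0^{2*pi} (2*s**2 + s) sin(3*s/2) ds.
Integrating by parts twice (tabular method), an antiderivative of (2*s**2 + s) sin(3*s/2) is -4*s**2*cos(3*s/2)/3 + 16*s*sin(3*s/2)/9 - 2*s*cos(3*s/2)/3 + 4*sin(3*s/2)/9 + 32*cos(3*s/2)/27; evaluating from 0 to 2*pi: ∫_{0}^{2*pi} (2*s**2 + s) sin(3*s/2) ds = (-32/27 + 4*pi/3 + 16*pi**2/3) - (32/27) = -64/27 + 4*pi/3 + 16*pi**2/3.
Hence b_3 = (1/pi)·(-64/27 + 4*pi/3 + 16*pi**2/3) = 4*(-16 + 9*pi + 36*pi**2)/(27*pi).

4*(-16 + 9*pi + 36*pi**2)/(27*pi)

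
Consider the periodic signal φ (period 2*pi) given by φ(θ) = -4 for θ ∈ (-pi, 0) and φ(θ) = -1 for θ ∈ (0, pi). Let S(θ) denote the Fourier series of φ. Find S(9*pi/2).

θ = 9*pi/2 differs from θ = pi/2 by 2 full period(s), and the series is 2*pi-periodic.
φ is continuous at θ = pi/2 with value -1, so the series converges to -1 there.

-1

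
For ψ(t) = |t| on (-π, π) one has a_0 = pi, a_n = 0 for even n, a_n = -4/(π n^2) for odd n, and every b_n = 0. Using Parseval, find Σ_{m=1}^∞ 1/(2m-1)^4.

Parseval: a_0^2/2 + Σ a_n^2 = (1/π) ∫_{-π}^{π} ψ(t)^2 dt = 2*pi**2/3.
Subtract a_0^2/2 = pi**2/2: Σ a_n^2 = pi**2/6.
Only odd n contribute, with a_n^2 = 16/(π^2 n^4), so Σ_{m≥1} 1/(2m-1)^4 = π^2·(pi**2/6)/16 = pi**4/96.

pi**4/96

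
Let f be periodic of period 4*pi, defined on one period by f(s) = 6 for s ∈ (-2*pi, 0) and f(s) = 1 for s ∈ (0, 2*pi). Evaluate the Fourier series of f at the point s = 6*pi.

7/2

s = 6*pi differs from s = 2*pi by 1 full period(s), and the series is 4*pi-periodic.
At s = 2*pi the one-sided limits are f(2*pi^-) = 1 and f(2*pi^+) = 6.
By Dirichlet's theorem the series converges to their average, [(1) + (6)]/2 = 7/2.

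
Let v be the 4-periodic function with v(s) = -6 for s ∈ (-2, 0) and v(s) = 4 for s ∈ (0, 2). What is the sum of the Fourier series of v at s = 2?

At s = 2 the one-sided limits are v(2^-) = 4 and v(2^+) = -6.
By Dirichlet's theorem the series converges to their average, [(4) + (-6)]/2 = -1.

-1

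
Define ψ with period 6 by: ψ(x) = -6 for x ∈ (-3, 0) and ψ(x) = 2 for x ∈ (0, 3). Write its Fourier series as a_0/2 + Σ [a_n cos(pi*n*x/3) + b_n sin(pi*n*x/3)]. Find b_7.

b_7 = 1/3 ∫_{-3}^{3} ψ(x) sin(7*pi*x/3) dx.
Split the integral at the breakpoints.
Directly, an antiderivative of (-6) sin(7*pi*x/3) is 18*cos(7*pi*x/3)/(7*pi); evaluating from -3 to 0: ∫_{-3}^{0} (-6) sin(7*pi*x/3) dx = (18/(7*pi)) - (-18/(7*pi)) = 36/(7*pi).
Directly, an antiderivative of (2) sin(7*pi*x/3) is -6*cos(7*pi*x/3)/(7*pi); evaluating from 0 to 3: ∫_{0}^{3} (2) sin(7*pi*x/3) dx = (6/(7*pi)) - (-6/(7*pi)) = 12/(7*pi).
Summing the pieces and multiplying by (1/3) gives b_7 = 16/(7*pi).

16/(7*pi)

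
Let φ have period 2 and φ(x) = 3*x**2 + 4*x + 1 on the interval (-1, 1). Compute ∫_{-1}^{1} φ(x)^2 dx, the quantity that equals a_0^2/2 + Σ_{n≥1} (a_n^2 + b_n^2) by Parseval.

∫_{-1}^{1} φ(x)^2 dx = 304/15.

304/15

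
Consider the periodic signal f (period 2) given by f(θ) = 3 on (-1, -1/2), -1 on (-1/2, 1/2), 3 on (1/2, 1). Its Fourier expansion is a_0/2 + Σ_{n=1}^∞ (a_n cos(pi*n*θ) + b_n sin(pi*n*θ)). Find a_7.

8/(7*pi)

a_7 = ∫_{-1}^{1} f(θ) cos(7*pi*θ) dθ.
f is even and cos(7*pi*θ) is even, so the integrand is even and a_7 = 2 ∫_0^{1} f(θ) cos(7*pi*θ) dθ.
Split the integral at the breakpoints.
Directly, an antiderivative of (-1) cos(7*pi*θ) is -sin(7*pi*θ)/(7*pi); evaluating from 0 to 1/2: ∫_{0}^{1/2} (-1) cos(7*pi*θ) dθ = (1/(7*pi)) - (0) = 1/(7*pi).
Directly, an antiderivative of (3) cos(7*pi*θ) is 3*sin(7*pi*θ)/(7*pi); evaluating from 1/2 to 1: ∫_{1/2}^{1} (3) cos(7*pi*θ) dθ = (0) - (-3/(7*pi)) = 3/(7*pi).
Summing the pieces and multiplying by 2 gives a_7 = 8/(7*pi).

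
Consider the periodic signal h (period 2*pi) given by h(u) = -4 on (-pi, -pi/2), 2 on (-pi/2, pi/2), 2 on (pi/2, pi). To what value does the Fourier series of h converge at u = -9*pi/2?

u = -9*pi/2 differs from u = -pi/2 by -2 full period(s), and the series is 2*pi-periodic.
At u = -pi/2 the one-sided limits are h(-pi/2^-) = -4 and h(-pi/2^+) = 2.
By Dirichlet's theorem the series converges to their average, [(-4) + (2)]/2 = -1.

-1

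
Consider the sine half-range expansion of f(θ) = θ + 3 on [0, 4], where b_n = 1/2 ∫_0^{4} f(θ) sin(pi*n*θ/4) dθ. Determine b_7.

20/(7*pi)

b_7 = 1/2 ∫_0^{4} (θ + 3) sin(7*pi*θ/4) dθ.
Integrating by parts (boundary term plus one more integral), an antiderivative of (θ + 3) sin(7*pi*θ/4) is -4*θ*cos(7*pi*θ/4)/(7*pi) + 16*sin(7*pi*θ/4)/(49*pi**2) - 12*cos(7*pi*θ/4)/(7*pi); evaluating from 0 to 4: ∫_{0}^{4} (θ + 3) sin(7*pi*θ/4) dθ = (4/pi) - (-12/(7*pi)) = 40/(7*pi).
Hence b_7 = (1/2)·(40/(7*pi)) = 20/(7*pi).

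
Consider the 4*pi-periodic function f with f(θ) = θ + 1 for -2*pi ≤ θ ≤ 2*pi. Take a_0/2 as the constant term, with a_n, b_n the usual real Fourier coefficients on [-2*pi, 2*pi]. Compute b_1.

b_1 = (1/(2*pi)) ∫_{-2*pi}^{2*pi} f(θ) sin(θ/2) dθ.
Integrating by parts (boundary term plus one more integral), an antiderivative of (θ + 1) sin(θ/2) is -2*θ*cos(θ/2) + 4*sin(θ/2) - 2*cos(θ/2); evaluating from -2*pi to 2*pi: ∫_{-2*pi}^{2*pi} (θ + 1) sin(θ/2) dθ = (2 + 4*pi) - (2 - 4*pi) = 8*pi.
Hence b_1 = (1/(2*pi))·(8*pi) = 4.

4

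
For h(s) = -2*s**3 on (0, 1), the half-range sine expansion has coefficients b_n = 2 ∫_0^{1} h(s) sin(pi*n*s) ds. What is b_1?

-4/pi + 24/pi**3

b_1 = 2 ∫_0^{1} (-2*s**3) sin(pi*s) ds.
Integrating by parts three times (tabular method), an antiderivative of (-2*s**3) sin(pi*s) is 2*s**3*cos(pi*s)/pi - 6*s**2*sin(pi*s)/pi**2 - 12*s*cos(pi*s)/pi**3 + 12*sin(pi*s)/pi**4; evaluating from 0 to 1: ∫_{0}^{1} (-2*s**3) sin(pi*s) ds = (-2/pi + 12/pi**3) - (0) = -2/pi + 12/pi**3.
Hence b_1 = 2·(-2/pi + 12/pi**3) = -4/pi + 24/pi**3.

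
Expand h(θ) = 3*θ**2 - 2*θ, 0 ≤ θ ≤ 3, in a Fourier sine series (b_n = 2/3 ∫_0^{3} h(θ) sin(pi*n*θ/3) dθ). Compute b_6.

-7/pi

b_6 = 2/3 ∫_0^{3} (3*θ**2 - 2*θ) sin(2*pi*θ) dθ.
Integrating by parts twice (tabular method), an antiderivative of (3*θ**2 - 2*θ) sin(2*pi*θ) is -3*θ**2*cos(2*pi*θ)/(2*pi) + 3*θ*sin(2*pi*θ)/(2*pi**2) + θ*cos(2*pi*θ)/pi - sin(2*pi*θ)/(2*pi**2) + 3*cos(2*pi*θ)/(4*pi**3); evaluating from 0 to 3: ∫_{0}^{3} (3*θ**2 - 2*θ) sin(2*pi*θ) dθ = (3*(1 - 14*pi**2)/(4*pi**3)) - (3/(4*pi**3)) = -21/(2*pi).
Hence b_6 = (2/3)·(-21/(2*pi)) = -7/pi.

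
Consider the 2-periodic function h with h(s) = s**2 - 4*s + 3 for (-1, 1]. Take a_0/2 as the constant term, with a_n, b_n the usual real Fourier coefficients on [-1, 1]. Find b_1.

b_1 = ∫_{-1}^{1} h(s) sin(pi*s) ds.
Integrating by parts twice (tabular method), an antiderivative of (s**2 - 4*s + 3) sin(pi*s) is -s**2*cos(pi*s)/pi + 2*s*sin(pi*s)/pi**2 + 4*s*cos(pi*s)/pi - 4*sin(pi*s)/pi**2 - 3*cos(pi*s)/pi + 2*cos(pi*s)/pi**3; evaluating from -1 to 1: ∫_{-1}^{1} (s**2 - 4*s + 3) sin(pi*s) ds = (-2/pi**3) - (-2/pi**3 + 8/pi) = -8/pi.
Hence b_1 = -8/pi.

-8/pi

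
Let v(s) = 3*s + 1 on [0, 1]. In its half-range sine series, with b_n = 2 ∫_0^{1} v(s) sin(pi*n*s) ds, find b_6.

-1/pi

b_6 = 2 ∫_0^{1} (3*s + 1) sin(6*pi*s) ds.
Integrating by parts (boundary term plus one more integral), an antiderivative of (3*s + 1) sin(6*pi*s) is -s*cos(6*pi*s)/(2*pi) + sin(6*pi*s)/(12*pi**2) - cos(6*pi*s)/(6*pi); evaluating from 0 to 1: ∫_{0}^{1} (3*s + 1) sin(6*pi*s) ds = (-2/(3*pi)) - (-1/(6*pi)) = -1/(2*pi).
Hence b_6 = 2·(-1/(2*pi)) = -1/pi.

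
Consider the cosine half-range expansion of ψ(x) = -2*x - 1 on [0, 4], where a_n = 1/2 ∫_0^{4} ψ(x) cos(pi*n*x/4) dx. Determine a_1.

a_1 = 1/2 ∫_0^{4} (-2*x - 1) cos(pi*x/4) dx.
Integrating by parts (boundary term plus one more integral), an antiderivative of (-2*x - 1) cos(pi*x/4) is -8*x*sin(pi*x/4)/pi - 4*sin(pi*x/4)/pi - 32*cos(pi*x/4)/pi**2; evaluating from 0 to 4: ∫_{0}^{4} (-2*x - 1) cos(pi*x/4) dx = (32/pi**2) - (-32/pi**2) = 64/pi**2.
Hence a_1 = (1/2)·(64/pi**2) = 32/pi**2.

32/pi**2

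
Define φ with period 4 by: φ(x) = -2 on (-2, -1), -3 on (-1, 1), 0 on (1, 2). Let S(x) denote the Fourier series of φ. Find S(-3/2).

-2

φ is continuous at x = -3/2 with value -2, so the series converges to -2 there.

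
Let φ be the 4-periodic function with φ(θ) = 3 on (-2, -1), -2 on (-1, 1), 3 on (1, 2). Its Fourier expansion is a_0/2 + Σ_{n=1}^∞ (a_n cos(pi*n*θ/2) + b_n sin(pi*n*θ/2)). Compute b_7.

b_7 = 1/2 ∫_{-2}^{2} φ(θ) sin(7*pi*θ/2) dθ.
φ is even and sin(7*pi*θ/2) is odd, so the integrand is odd over a symmetric interval and the integral vanishes.

0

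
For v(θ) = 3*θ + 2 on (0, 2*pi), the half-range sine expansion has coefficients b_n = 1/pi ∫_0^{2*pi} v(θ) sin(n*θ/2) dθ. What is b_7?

b_7 = 1/pi ∫_0^{2*pi} (3*θ + 2) sin(7*θ/2) dθ.
Integrating by parts (boundary term plus one more integral), an antiderivative of (3*θ + 2) sin(7*θ/2) is -6*θ*cos(7*θ/2)/7 + 12*sin(7*θ/2)/49 - 4*cos(7*θ/2)/7; evaluating from 0 to 2*pi: ∫_{0}^{2*pi} (3*θ + 2) sin(7*θ/2) dθ = (4/7 + 12*pi/7) - (-4/7) = 8/7 + 12*pi/7.
Hence b_7 = (1/pi)·(8/7 + 12*pi/7) = 4*(2 + 3*pi)/(7*pi).

4*(2 + 3*pi)/(7*pi)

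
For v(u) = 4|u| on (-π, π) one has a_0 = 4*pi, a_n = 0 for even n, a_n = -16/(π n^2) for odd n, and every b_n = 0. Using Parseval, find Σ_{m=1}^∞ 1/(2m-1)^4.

Parseval: a_0^2/2 + Σ a_n^2 = (1/π) ∫_{-π}^{π} v(u)^2 du = 32*pi**2/3.
Subtract a_0^2/2 = 8*pi**2: Σ a_n^2 = 8*pi**2/3.
Only odd n contribute, with a_n^2 = 256/(π^2 n^4), so Σ_{m≥1} 1/(2m-1)^4 = π^2·(8*pi**2/3)/256 = pi**4/96.

pi**4/96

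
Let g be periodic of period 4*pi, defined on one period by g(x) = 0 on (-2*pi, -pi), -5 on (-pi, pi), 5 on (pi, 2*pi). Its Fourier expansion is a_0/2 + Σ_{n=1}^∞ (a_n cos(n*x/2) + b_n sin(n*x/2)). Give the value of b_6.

-5/(3*pi)

b_6 = (1/(2*pi)) ∫_{-2*pi}^{2*pi} g(x) sin(3*x) dx.
Split the integral at the breakpoints.
∫_{-2*pi}^{-pi} (0) sin(3*x) dx = 0.
Directly, an antiderivative of (-5) sin(3*x) is 5*cos(3*x)/3; evaluating from -pi to pi: ∫_{-pi}^{pi} (-5) sin(3*x) dx = (-5/3) - (-5/3) = 0.
Directly, an antiderivative of (5) sin(3*x) is -5*cos(3*x)/3; evaluating from pi to 2*pi: ∫_{pi}^{2*pi} (5) sin(3*x) dx = (-5/3) - (5/3) = -10/3.
Summing the pieces and multiplying by (1/(2*pi)) gives b_6 = -5/(3*pi).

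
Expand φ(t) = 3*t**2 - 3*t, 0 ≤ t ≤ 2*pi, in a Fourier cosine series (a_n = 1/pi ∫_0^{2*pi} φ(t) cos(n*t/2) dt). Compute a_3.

8*(1 - 2*pi)/(3*pi)

a_3 = 1/pi ∫_0^{2*pi} (3*t**2 - 3*t) cos(3*t/2) dt.
Integrating by parts twice (tabular method), an antiderivative of (3*t**2 - 3*t) cos(3*t/2) is 2*t**2*sin(3*t/2) - 2*t*sin(3*t/2) + 8*t*cos(3*t/2)/3 - 16*sin(3*t/2)/9 - 4*cos(3*t/2)/3; evaluating from 0 to 2*pi: ∫_{0}^{2*pi} (3*t**2 - 3*t) cos(3*t/2) dt = (4/3 - 16*pi/3) - (-4/3) = 8/3 - 16*pi/3.
Hence a_3 = (1/pi)·(8/3 - 16*pi/3) = 8*(1 - 2*pi)/(3*pi).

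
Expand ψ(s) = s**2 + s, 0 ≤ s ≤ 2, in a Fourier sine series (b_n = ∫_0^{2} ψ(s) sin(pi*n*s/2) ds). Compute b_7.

4*(-8 + 147*pi**2)/(343*pi**3)

b_7 = ∫_0^{2} (s**2 + s) sin(7*pi*s/2) ds.
Integrating by parts twice (tabular method), an antiderivative of (s**2 + s) sin(7*pi*s/2) is -2*s**2*cos(7*pi*s/2)/(7*pi) + 8*s*sin(7*pi*s/2)/(49*pi**2) - 2*s*cos(7*pi*s/2)/(7*pi) + 4*sin(7*pi*s/2)/(49*pi**2) + 16*cos(7*pi*s/2)/(343*pi**3); evaluating from 0 to 2: ∫_{0}^{2} (s**2 + s) sin(7*pi*s/2) ds = (4*(-4 + 147*pi**2)/(343*pi**3)) - (16/(343*pi**3)) = 4*(-8 + 147*pi**2)/(343*pi**3).
Hence b_7 = 4*(-8 + 147*pi**2)/(343*pi**3).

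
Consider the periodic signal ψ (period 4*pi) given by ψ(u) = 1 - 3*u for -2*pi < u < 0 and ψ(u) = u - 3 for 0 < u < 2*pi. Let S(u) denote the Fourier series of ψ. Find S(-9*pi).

1 + 3*pi

u = -9*pi differs from u = -pi by -2 full period(s), and the series is 4*pi-periodic.
ψ is continuous at u = -pi with value 1 + 3*pi, so the series converges to 1 + 3*pi there.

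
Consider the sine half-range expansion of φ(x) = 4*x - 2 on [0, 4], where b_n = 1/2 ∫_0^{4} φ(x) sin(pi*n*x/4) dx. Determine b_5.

24/(5*pi)

b_5 = 1/2 ∫_0^{4} (4*x - 2) sin(5*pi*x/4) dx.
Integrating by parts (boundary term plus one more integral), an antiderivative of (4*x - 2) sin(5*pi*x/4) is -16*x*cos(5*pi*x/4)/(5*pi) + 64*sin(5*pi*x/4)/(25*pi**2) + 8*cos(5*pi*x/4)/(5*pi); evaluating from 0 to 4: ∫_{0}^{4} (4*x - 2) sin(5*pi*x/4) dx = (56/(5*pi)) - (8/(5*pi)) = 48/(5*pi).
Hence b_5 = (1/2)·(48/(5*pi)) = 24/(5*pi).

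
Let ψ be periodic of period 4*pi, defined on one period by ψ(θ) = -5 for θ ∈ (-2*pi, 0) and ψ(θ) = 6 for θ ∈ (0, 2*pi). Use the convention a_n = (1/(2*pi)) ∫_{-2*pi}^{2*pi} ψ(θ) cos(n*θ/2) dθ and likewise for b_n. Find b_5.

22/(5*pi)

b_5 = (1/(2*pi)) ∫_{-2*pi}^{2*pi} ψ(θ) sin(5*θ/2) dθ.
Split the integral at the breakpoints.
Directly, an antiderivative of (-5) sin(5*θ/2) is 2*cos(5*θ/2); evaluating from -2*pi to 0: ∫_{-2*pi}^{0} (-5) sin(5*θ/2) dθ = (2) - (-2) = 4.
Directly, an antiderivative of (6) sin(5*θ/2) is -12*cos(5*θ/2)/5; evaluating from 0 to 2*pi: ∫_{0}^{2*pi} (6) sin(5*θ/2) dθ = (12/5) - (-12/5) = 24/5.
Summing the pieces and multiplying by (1/(2*pi)) gives b_5 = 22/(5*pi).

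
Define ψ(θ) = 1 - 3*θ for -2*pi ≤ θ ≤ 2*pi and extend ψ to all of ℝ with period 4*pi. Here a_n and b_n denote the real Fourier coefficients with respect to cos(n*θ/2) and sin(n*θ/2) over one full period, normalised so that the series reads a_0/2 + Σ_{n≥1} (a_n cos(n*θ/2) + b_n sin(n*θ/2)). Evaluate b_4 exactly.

b_4 = (1/(2*pi)) ∫_{-2*pi}^{2*pi} ψ(θ) sin(2*θ) dθ.
Integrating by parts (boundary term plus one more integral), an antiderivative of (1 - 3*θ) sin(2*θ) is 3*θ*cos(2*θ)/2 - 3*sin(2*θ)/4 - cos(2*θ)/2; evaluating from -2*pi to 2*pi: ∫_{-2*pi}^{2*pi} (1 - 3*θ) sin(2*θ) dθ = (-1/2 + 3*pi) - (-3*pi - 1/2) = 6*pi.
Hence b_4 = (1/(2*pi))·(6*pi) = 3.

3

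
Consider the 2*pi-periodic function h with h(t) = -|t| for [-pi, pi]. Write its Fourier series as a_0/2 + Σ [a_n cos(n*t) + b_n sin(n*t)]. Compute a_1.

a_1 = 1/pi ∫_{-pi}^{pi} h(t) cos(t) dt.
h is even and cos(t) is even, so the integrand is even and a_1 = 2/pi ∫_0^{pi} h(t) cos(t) dt.
Integrating by parts (boundary term plus one more integral), an antiderivative of (-t) cos(t) is -t*sin(t) - cos(t); evaluating from 0 to pi: ∫_{0}^{pi} (-t) cos(t) dt = (1) - (-1) = 2.
Hence a_1 = (2/pi)·(2) = 4/pi.

4/pi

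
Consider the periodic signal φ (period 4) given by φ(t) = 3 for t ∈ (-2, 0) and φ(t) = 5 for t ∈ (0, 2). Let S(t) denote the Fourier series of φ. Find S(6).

4

t = 6 differs from t = -2 by 2 full period(s), and the series is 4-periodic.
At t = -2 the one-sided limits are φ(-2^-) = 5 and φ(-2^+) = 3.
By Dirichlet's theorem the series converges to their average, [(5) + (3)]/2 = 4.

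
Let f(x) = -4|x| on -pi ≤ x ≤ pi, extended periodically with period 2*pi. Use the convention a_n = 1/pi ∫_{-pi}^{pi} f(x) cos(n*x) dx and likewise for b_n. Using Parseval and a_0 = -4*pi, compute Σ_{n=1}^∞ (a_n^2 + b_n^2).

8*pi**2/3

Parseval: a_0^2/2 + Σ_{n≥1} (a_n^2+b_n^2) = 1/pi ∫_{-pi}^{pi} f(x)^2 dx = 32*pi**2/3.
Subtract a_0^2/2 = 8*pi**2: Σ (a_n^2+b_n^2) = 8*pi**2/3.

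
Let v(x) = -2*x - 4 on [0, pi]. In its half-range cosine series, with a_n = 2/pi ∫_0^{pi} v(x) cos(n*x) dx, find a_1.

a_1 = 2/pi ∫_0^{pi} (-2*x - 4) cos(x) dx.
Integrating by parts (boundary term plus one more integral), an antiderivative of (-2*x - 4) cos(x) is -2*x*sin(x) - 4*sin(x) - 2*cos(x); evaluating from 0 to pi: ∫_{0}^{pi} (-2*x - 4) cos(x) dx = (2) - (-2) = 4.
Hence a_1 = (2/pi)·(4) = 8/pi.

8/pi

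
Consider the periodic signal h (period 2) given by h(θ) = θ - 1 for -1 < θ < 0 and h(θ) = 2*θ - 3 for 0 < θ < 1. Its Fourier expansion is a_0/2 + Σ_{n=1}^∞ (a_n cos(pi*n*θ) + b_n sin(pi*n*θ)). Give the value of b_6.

-1/(2*pi)

b_6 = ∫_{-1}^{1} h(θ) sin(6*pi*θ) dθ.
Split the integral at the breakpoints.
Integrating by parts (boundary term plus one more integral), an antiderivative of (θ - 1) sin(6*pi*θ) is -θ*cos(6*pi*θ)/(6*pi) + sin(6*pi*θ)/(36*pi**2) + cos(6*pi*θ)/(6*pi); evaluating from -1 to 0: ∫_{-1}^{0} (θ - 1) sin(6*pi*θ) dθ = (1/(6*pi)) - (1/(3*pi)) = -1/(6*pi).
Integrating by parts (boundary term plus one more integral), an antiderivative of (2*θ - 3) sin(6*pi*θ) is -θ*cos(6*pi*θ)/(3*pi) + sin(6*pi*θ)/(18*pi**2) + cos(6*pi*θ)/(2*pi); evaluating from 0 to 1: ∫_{0}^{1} (2*θ - 3) sin(6*pi*θ) dθ = (1/(6*pi)) - (1/(2*pi)) = -1/(3*pi).
Summing the pieces gives b_6 = -1/(2*pi).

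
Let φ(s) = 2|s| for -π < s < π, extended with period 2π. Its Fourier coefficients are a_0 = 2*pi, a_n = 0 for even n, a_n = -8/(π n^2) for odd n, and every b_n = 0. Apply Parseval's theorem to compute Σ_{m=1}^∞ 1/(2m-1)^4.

Parseval: a_0^2/2 + Σ a_n^2 = (1/π) ∫_{-π}^{π} φ(s)^2 ds = 8*pi**2/3.
Subtract a_0^2/2 = 2*pi**2: Σ a_n^2 = 2*pi**2/3.
Only odd n contribute, with a_n^2 = 64/(π^2 n^4), so Σ_{m≥1} 1/(2m-1)^4 = π^2·(2*pi**2/3)/64 = pi**4/96.

pi**4/96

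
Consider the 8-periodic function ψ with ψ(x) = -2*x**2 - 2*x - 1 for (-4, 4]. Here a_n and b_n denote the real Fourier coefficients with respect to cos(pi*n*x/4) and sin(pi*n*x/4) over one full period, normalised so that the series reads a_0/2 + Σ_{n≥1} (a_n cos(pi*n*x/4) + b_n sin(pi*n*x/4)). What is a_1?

a_1 = 1/4 ∫_{-4}^{4} ψ(x) cos(pi*x/4) dx.
Integrating by parts twice (tabular method), an antiderivative of (-2*x**2 - 2*x - 1) cos(pi*x/4) is -8*x**2*sin(pi*x/4)/pi - 8*x*sin(pi*x/4)/pi - 64*x*cos(pi*x/4)/pi**2 - 4*sin(pi*x/4)/pi + 256*sin(pi*x/4)/pi**3 - 32*cos(pi*x/4)/pi**2; evaluating from -4 to 4: ∫_{-4}^{4} (-2*x**2 - 2*x - 1) cos(pi*x/4) dx = (288/pi**2) - (-224/pi**2) = 512/pi**2.
Hence a_1 = (1/4)·(512/pi**2) = 128/pi**2.

128/pi**2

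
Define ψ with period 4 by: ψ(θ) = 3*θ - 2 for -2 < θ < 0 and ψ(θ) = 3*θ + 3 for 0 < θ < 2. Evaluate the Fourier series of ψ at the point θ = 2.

1/2

At θ = 2 the one-sided limits are ψ(2^-) = 9 and ψ(2^+) = -8.
By Dirichlet's theorem the series converges to their average, [(9) + (-8)]/2 = 1/2.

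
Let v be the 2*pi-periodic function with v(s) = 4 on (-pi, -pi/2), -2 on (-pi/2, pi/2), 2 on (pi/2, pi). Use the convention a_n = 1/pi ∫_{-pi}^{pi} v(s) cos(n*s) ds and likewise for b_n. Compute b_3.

-2/(3*pi)

b_3 = 1/pi ∫_{-pi}^{pi} v(s) sin(3*s) ds.
Split the integral at the breakpoints.
Directly, an antiderivative of (4) sin(3*s) is -4*cos(3*s)/3; evaluating from -pi to -pi/2: ∫_{-pi}^{-pi/2} (4) sin(3*s) ds = (0) - (4/3) = -4/3.
Directly, an antiderivative of (-2) sin(3*s) is 2*cos(3*s)/3; evaluating from -pi/2 to pi/2: ∫_{-pi/2}^{pi/2} (-2) sin(3*s) ds = (0) - (0) = 0.
Directly, an antiderivative of (2) sin(3*s) is -2*cos(3*s)/3; evaluating from pi/2 to pi: ∫_{pi/2}^{pi} (2) sin(3*s) ds = (2/3) - (0) = 2/3.
Summing the pieces and multiplying by (1/pi) gives b_3 = -2/(3*pi).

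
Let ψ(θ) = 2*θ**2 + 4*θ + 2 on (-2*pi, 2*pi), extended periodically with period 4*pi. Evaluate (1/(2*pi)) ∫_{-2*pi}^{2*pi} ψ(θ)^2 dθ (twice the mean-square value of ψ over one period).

(1/(2*pi)) ∫_{-2*pi}^{2*pi} ψ(θ)^2 dθ = (1/(2*pi)) · (16*pi + 128*pi**3 + 256*pi**5/5) = 8 + 64*pi**2 + 128*pi**4/5.

8 + 64*pi**2 + 128*pi**4/5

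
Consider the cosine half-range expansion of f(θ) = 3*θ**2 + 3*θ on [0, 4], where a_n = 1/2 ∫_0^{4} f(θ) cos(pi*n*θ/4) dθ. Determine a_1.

-240/pi**2

a_1 = 1/2 ∫_0^{4} (3*θ**2 + 3*θ) cos(pi*θ/4) dθ.
Integrating by parts twice (tabular method), an antiderivative of (3*θ**2 + 3*θ) cos(pi*θ/4) is 12*θ**2*sin(pi*θ/4)/pi + 12*θ*sin(pi*θ/4)/pi + 96*θ*cos(pi*θ/4)/pi**2 - 384*sin(pi*θ/4)/pi**3 + 48*cos(pi*θ/4)/pi**2; evaluating from 0 to 4: ∫_{0}^{4} (3*θ**2 + 3*θ) cos(pi*θ/4) dθ = (-432/pi**2) - (48/pi**2) = -480/pi**2.
Hence a_1 = (1/2)·(-480/pi**2) = -240/pi**2.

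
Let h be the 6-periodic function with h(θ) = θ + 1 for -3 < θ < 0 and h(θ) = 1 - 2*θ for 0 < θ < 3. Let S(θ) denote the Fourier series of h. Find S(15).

θ = 15 differs from θ = 3 by 2 full period(s), and the series is 6-periodic.
At θ = 3 the one-sided limits are h(3^-) = -5 and h(3^+) = -2.
By Dirichlet's theorem the series converges to their average, [(-5) + (-2)]/2 = -7/2.

-7/2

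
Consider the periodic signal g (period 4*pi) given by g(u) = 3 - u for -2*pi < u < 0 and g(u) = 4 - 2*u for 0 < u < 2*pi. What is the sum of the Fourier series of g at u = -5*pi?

u = -5*pi differs from u = -pi by -1 full period(s), and the series is 4*pi-periodic.
g is continuous at u = -pi with value 3 + pi, so the series converges to 3 + pi there.

3 + pi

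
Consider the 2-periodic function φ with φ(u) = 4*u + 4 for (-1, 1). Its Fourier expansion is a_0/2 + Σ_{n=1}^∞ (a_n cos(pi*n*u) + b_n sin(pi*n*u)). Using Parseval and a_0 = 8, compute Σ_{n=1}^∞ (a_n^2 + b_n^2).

32/3

Parseval: a_0^2/2 + Σ_{n≥1} (a_n^2+b_n^2) = ∫_{-1}^{1} φ(u)^2 du = 128/3.
Subtract a_0^2/2 = 32: Σ (a_n^2+b_n^2) = 32/3.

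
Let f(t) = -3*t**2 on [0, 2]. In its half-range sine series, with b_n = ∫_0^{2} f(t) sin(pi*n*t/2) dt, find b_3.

-8/pi + 32/(9*pi**3)

b_3 = ∫_0^{2} (-3*t**2) sin(3*pi*t/2) dt.
Integrating by parts twice (tabular method), an antiderivative of (-3*t**2) sin(3*pi*t/2) is 2*t**2*cos(3*pi*t/2)/pi - 8*t*sin(3*pi*t/2)/(3*pi**2) - 16*cos(3*pi*t/2)/(9*pi**3); evaluating from 0 to 2: ∫_{0}^{2} (-3*t**2) sin(3*pi*t/2) dt = (-8/pi + 16/(9*pi**3)) - (-16/(9*pi**3)) = -8/pi + 32/(9*pi**3).
Hence b_3 = -8/pi + 32/(9*pi**3).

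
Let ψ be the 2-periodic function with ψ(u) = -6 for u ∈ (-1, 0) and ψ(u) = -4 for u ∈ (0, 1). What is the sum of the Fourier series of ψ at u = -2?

-5

u = -2 differs from u = 0 by -1 full period(s), and the series is 2-periodic.
At u = 0 the one-sided limits are ψ(0^-) = -6 and ψ(0^+) = -4.
By Dirichlet's theorem the series converges to their average, [(-6) + (-4)]/2 = -5.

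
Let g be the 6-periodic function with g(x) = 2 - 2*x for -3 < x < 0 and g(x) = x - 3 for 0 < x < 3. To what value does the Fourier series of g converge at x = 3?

4

x = 3 differs from x = -3 by 1 full period(s), and the series is 6-periodic.
At x = -3 the one-sided limits are g(-3^-) = 0 and g(-3^+) = 8.
By Dirichlet's theorem the series converges to their average, [(0) + (8)]/2 = 4.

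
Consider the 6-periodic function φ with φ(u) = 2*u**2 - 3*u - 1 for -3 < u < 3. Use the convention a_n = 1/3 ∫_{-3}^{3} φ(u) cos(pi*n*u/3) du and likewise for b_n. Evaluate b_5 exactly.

-18/(5*pi)

b_5 = 1/3 ∫_{-3}^{3} φ(u) sin(5*pi*u/3) du.
Integrating by parts twice (tabular method), an antiderivative of (2*u**2 - 3*u - 1) sin(5*pi*u/3) is -6*u**2*cos(5*pi*u/3)/(5*pi) + 36*u*sin(5*pi*u/3)/(25*pi**2) + 9*u*cos(5*pi*u/3)/(5*pi) - 27*sin(5*pi*u/3)/(25*pi**2) + 108*cos(5*pi*u/3)/(125*pi**3) + 3*cos(5*pi*u/3)/(5*pi); evaluating from -3 to 3: ∫_{-3}^{3} (2*u**2 - 3*u - 1) sin(5*pi*u/3) du = (12*(-9 + 50*pi**2)/(125*pi**3)) - (6*(-18 + 325*pi**2)/(125*pi**3)) = -54/(5*pi).
Hence b_5 = (1/3)·(-54/(5*pi)) = -18/(5*pi).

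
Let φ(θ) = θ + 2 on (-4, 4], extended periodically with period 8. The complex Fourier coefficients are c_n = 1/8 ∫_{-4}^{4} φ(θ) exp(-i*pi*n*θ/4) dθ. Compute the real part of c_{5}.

0

Since φ is real-valued, Re(c_{5}) = 1/8 ∫_{-4}^{4} φ(θ) cos(5*pi*θ/4) dθ = a_{5}/2.
Integrating by parts (boundary term plus one more integral), an antiderivative of (θ + 2) cos(5*pi*θ/4) is 4*θ*sin(5*pi*θ/4)/(5*pi) + 8*sin(5*pi*θ/4)/(5*pi) + 16*cos(5*pi*θ/4)/(25*pi**2); evaluating from -4 to 4: ∫_{-4}^{4} (θ + 2) cos(5*pi*θ/4) dθ = (-16/(25*pi**2)) - (-16/(25*pi**2)) = 0.
Hence Re(c_{5}) = (1/8)·(0) = 0.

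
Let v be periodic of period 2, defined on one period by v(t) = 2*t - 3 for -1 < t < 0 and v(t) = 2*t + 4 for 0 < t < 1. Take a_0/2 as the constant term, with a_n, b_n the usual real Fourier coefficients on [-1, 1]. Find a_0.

1

a_0 = ∫_{-1}^{1} v(t) dt = 1.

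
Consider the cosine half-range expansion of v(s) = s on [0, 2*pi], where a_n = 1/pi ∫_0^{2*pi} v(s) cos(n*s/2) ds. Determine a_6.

a_6 = 1/pi ∫_0^{2*pi} (s) cos(3*s) ds.
Integrating by parts (boundary term plus one more integral), an antiderivative of (s) cos(3*s) is s*sin(3*s)/3 + cos(3*s)/9; evaluating from 0 to 2*pi: ∫_{0}^{2*pi} (s) cos(3*s) ds = (1/9) - (1/9) = 0.
Hence a_6 = (1/pi)·(0) = 0.

0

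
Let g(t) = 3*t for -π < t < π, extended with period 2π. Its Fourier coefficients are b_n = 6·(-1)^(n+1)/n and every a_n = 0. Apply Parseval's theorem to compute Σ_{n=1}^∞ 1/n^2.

Parseval: Σ b_n^2 = (1/π) ∫_{-π}^{π} g(t)^2 dt = 6*pi**2.
Σ b_n^2 = Σ 36/n^2, so Σ 1/n^2 = (6*pi**2)/36 = pi**2/6.

pi**2/6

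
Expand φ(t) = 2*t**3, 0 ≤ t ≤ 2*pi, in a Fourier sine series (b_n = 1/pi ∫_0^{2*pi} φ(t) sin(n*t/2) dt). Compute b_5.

-192/125 + 32*pi**2/5

b_5 = 1/pi ∫_0^{2*pi} (2*t**3) sin(5*t/2) dt.
Integrating by parts three times (tabular method), an antiderivative of (2*t**3) sin(5*t/2) is -4*t**3*cos(5*t/2)/5 + 24*t**2*sin(5*t/2)/25 + 96*t*cos(5*t/2)/125 - 192*sin(5*t/2)/625; evaluating from 0 to 2*pi: ∫_{0}^{2*pi} (2*t**3) sin(5*t/2) dt = (32*pi*(-6 + 25*pi**2)/125) - (0) = 32*pi*(-6 + 25*pi**2)/125.
Hence b_5 = (1/pi)·(32*pi*(-6 + 25*pi**2)/125) = -192/125 + 32*pi**2/5.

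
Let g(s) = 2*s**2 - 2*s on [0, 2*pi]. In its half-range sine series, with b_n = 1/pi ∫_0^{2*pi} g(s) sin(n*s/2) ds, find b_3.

8*(-9*pi - 8 + 18*pi**2)/(27*pi)

b_3 = 1/pi ∫_0^{2*pi} (2*s**2 - 2*s) sin(3*s/2) ds.
Integrating by parts twice (tabular method), an antiderivative of (2*s**2 - 2*s) sin(3*s/2) is -4*s**2*cos(3*s/2)/3 + 16*s*sin(3*s/2)/9 + 4*s*cos(3*s/2)/3 - 8*sin(3*s/2)/9 + 32*cos(3*s/2)/27; evaluating from 0 to 2*pi: ∫_{0}^{2*pi} (2*s**2 - 2*s) sin(3*s/2) ds = (-8*pi/3 - 32/27 + 16*pi**2/3) - (32/27) = -8*pi/3 - 64/27 + 16*pi**2/3.
Hence b_3 = (1/pi)·(-8*pi/3 - 64/27 + 16*pi**2/3) = 8*(-9*pi - 8 + 18*pi**2)/(27*pi).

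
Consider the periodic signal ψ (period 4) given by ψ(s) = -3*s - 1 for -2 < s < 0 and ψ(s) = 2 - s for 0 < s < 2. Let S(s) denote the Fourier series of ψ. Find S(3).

2

s = 3 differs from s = -1 by 1 full period(s), and the series is 4-periodic.
ψ is continuous at s = -1 with value 2, so the series converges to 2 there.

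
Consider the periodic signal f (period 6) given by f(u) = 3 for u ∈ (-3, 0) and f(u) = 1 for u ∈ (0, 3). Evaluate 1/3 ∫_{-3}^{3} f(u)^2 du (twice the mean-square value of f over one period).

1/3 ∫_{-3}^{3} f(u)^2 du = 1/3 · (30) = 10.

10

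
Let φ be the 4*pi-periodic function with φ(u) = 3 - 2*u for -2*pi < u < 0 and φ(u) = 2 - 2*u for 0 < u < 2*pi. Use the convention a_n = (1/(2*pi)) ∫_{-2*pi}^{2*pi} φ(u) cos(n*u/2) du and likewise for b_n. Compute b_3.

2*(-4*pi - 1)/(3*pi)

b_3 = (1/(2*pi)) ∫_{-2*pi}^{2*pi} φ(u) sin(3*u/2) du.
Split the integral at the breakpoints.
Integrating by parts (boundary term plus one more integral), an antiderivative of (3 - 2*u) sin(3*u/2) is 4*u*cos(3*u/2)/3 - 8*sin(3*u/2)/9 - 2*cos(3*u/2); evaluating from -2*pi to 0: ∫_{-2*pi}^{0} (3 - 2*u) sin(3*u/2) du = (-2) - (2 + 8*pi/3) = -8*pi/3 - 4.
Integrating by parts (boundary term plus one more integral), an antiderivative of (2 - 2*u) sin(3*u/2) is 4*u*cos(3*u/2)/3 - 8*sin(3*u/2)/9 - 4*cos(3*u/2)/3; evaluating from 0 to 2*pi: ∫_{0}^{2*pi} (2 - 2*u) sin(3*u/2) du = (4/3 - 8*pi/3) - (-4/3) = 8/3 - 8*pi/3.
Summing the pieces and multiplying by (1/(2*pi)) gives b_3 = 2*(-4*pi - 1)/(3*pi).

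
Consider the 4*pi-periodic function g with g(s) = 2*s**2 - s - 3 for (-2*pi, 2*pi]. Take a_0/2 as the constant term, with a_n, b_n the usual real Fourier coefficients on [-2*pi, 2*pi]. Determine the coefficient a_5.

a_5 = (1/(2*pi)) ∫_{-2*pi}^{2*pi} g(s) cos(5*s/2) ds.
Integrating by parts twice (tabular method), an antiderivative of (2*s**2 - s - 3) cos(5*s/2) is 4*s**2*sin(5*s/2)/5 - 2*s*sin(5*s/2)/5 + 16*s*cos(5*s/2)/25 - 182*sin(5*s/2)/125 - 4*cos(5*s/2)/25; evaluating from -2*pi to 2*pi: ∫_{-2*pi}^{2*pi} (2*s**2 - s - 3) cos(5*s/2) ds = (4/25 - 32*pi/25) - (4/25 + 32*pi/25) = -64*pi/25.
Hence a_5 = (1/(2*pi))·(-64*pi/25) = -32/25.

-32/25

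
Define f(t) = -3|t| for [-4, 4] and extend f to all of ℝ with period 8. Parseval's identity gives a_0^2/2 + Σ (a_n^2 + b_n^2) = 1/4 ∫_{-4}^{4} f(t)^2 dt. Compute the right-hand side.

96

1/4 ∫_{-4}^{4} f(t)^2 dt = 1/4 · (384) = 96.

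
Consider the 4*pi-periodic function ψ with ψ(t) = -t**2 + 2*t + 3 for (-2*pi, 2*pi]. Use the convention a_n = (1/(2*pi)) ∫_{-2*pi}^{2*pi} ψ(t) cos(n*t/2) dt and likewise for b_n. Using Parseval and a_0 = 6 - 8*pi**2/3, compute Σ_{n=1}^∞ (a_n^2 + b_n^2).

32*pi**2*(15 + 4*pi**2)/45

Parseval: a_0^2/2 + Σ_{n≥1} (a_n^2+b_n^2) = (1/(2*pi)) ∫_{-2*pi}^{2*pi} ψ(t)^2 dt = -16*pi**2/3 + 18 + 32*pi**4/5.
Subtract a_0^2/2 = 2*(9 - 4*pi**2)**2/9: Σ (a_n^2+b_n^2) = 32*pi**2*(15 + 4*pi**2)/45.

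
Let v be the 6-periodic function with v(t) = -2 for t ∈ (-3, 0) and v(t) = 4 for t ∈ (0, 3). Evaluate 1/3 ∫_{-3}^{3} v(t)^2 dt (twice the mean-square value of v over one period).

1/3 ∫_{-3}^{3} v(t)^2 dt = 1/3 · (60) = 20.

20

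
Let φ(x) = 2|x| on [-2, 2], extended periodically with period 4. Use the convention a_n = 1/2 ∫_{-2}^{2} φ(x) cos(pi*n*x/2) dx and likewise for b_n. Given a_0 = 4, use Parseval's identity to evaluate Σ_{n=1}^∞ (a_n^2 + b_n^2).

8/3

Parseval: a_0^2/2 + Σ_{n≥1} (a_n^2+b_n^2) = 1/2 ∫_{-2}^{2} φ(x)^2 dx = 32/3.
Subtract a_0^2/2 = 8: Σ (a_n^2+b_n^2) = 8/3.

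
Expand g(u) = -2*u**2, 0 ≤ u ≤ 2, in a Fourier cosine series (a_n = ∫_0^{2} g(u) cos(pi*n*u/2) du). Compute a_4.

-2/pi**2

a_4 = ∫_0^{2} (-2*u**2) cos(2*pi*u) du.
Integrating by parts twice (tabular method), an antiderivative of (-2*u**2) cos(2*pi*u) is -u**2*sin(2*pi*u)/pi - u*cos(2*pi*u)/pi**2 + sin(2*pi*u)/(2*pi**3); evaluating from 0 to 2: ∫_{0}^{2} (-2*u**2) cos(2*pi*u) du = (-2/pi**2) - (0) = -2/pi**2.
Hence a_4 = -2/pi**2.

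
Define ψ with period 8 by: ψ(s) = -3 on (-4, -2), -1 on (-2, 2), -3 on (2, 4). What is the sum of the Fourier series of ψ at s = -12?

-3

s = -12 differs from s = 4 by -2 full period(s), and the series is 8-periodic.
ψ is continuous at s = 4 with value -3, so the series converges to -3 there.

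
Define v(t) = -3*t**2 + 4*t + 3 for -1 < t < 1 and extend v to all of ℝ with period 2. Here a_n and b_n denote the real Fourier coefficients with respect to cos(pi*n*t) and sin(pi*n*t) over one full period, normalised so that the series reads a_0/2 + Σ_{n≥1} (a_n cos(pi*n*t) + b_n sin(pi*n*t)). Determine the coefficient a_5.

a_5 = ∫_{-1}^{1} v(t) cos(5*pi*t) dt.
Integrating by parts twice (tabular method), an antiderivative of (-3*t**2 + 4*t + 3) cos(5*pi*t) is -3*t**2*sin(5*pi*t)/(5*pi) + 4*t*sin(5*pi*t)/(5*pi) - 6*t*cos(5*pi*t)/(25*pi**2) + 6*sin(5*pi*t)/(125*pi**3) + 3*sin(5*pi*t)/(5*pi) + 4*cos(5*pi*t)/(25*pi**2); evaluating from -1 to 1: ∫_{-1}^{1} (-3*t**2 + 4*t + 3) cos(5*pi*t) dt = (2/(25*pi**2)) - (-2/(5*pi**2)) = 12/(25*pi**2).
Hence a_5 = 12/(25*pi**2).

12/(25*pi**2)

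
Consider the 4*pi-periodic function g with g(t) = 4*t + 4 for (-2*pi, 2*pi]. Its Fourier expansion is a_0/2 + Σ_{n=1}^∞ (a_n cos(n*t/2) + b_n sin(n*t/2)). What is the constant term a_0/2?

4

a_0 = (1/(2*pi)) ∫_{-2*pi}^{2*pi} g(t) dt = (1/(2*pi)) · (16*pi) = 8.
So the constant term a_0/2 = 4.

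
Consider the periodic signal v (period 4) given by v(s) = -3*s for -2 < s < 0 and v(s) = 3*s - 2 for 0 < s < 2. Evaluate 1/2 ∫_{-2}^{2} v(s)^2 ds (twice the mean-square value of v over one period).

1/2 ∫_{-2}^{2} v(s)^2 ds = 1/2 · (32) = 16.

16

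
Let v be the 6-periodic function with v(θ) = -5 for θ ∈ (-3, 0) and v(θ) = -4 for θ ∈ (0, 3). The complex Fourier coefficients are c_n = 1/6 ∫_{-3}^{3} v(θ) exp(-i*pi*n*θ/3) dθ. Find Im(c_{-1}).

Since v is real-valued, Im(c_{-1}) = -1/6 ∫_{-3}^{3} v(θ) sin(-pi*θ/3) dθ = b_{1}/2.
Split the integral at the breakpoints.
Directly, an antiderivative of (-5) sin(-pi*θ/3) is -15*cos(pi*θ/3)/pi; evaluating from -3 to 0: ∫_{-3}^{0} (-5) sin(-pi*θ/3) dθ = (-15/pi) - (15/pi) = -30/pi.
Directly, an antiderivative of (-4) sin(-pi*θ/3) is -12*cos(pi*θ/3)/pi; evaluating from 0 to 3: ∫_{0}^{3} (-4) sin(-pi*θ/3) dθ = (12/pi) - (-12/pi) = 24/pi.
So ∫_{-3}^{3} v(θ) sin(-pi*θ/3) dθ = -6/pi.
Hence Im(c_{-1}) = (-1/6)·(-6/pi) = 1/pi.

1/pi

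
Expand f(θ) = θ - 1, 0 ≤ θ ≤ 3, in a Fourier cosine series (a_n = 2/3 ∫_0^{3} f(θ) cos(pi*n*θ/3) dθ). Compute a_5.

a_5 = 2/3 ∫_0^{3} (θ - 1) cos(5*pi*θ/3) dθ.
Integrating by parts (boundary term plus one more integral), an antiderivative of (θ - 1) cos(5*pi*θ/3) is 3*θ*sin(5*pi*θ/3)/(5*pi) - 3*sin(5*pi*θ/3)/(5*pi) + 9*cos(5*pi*θ/3)/(25*pi**2); evaluating from 0 to 3: ∫_{0}^{3} (θ - 1) cos(5*pi*θ/3) dθ = (-9/(25*pi**2)) - (9/(25*pi**2)) = -18/(25*pi**2).
Hence a_5 = (2/3)·(-18/(25*pi**2)) = -12/(25*pi**2).

-12/(25*pi**2)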